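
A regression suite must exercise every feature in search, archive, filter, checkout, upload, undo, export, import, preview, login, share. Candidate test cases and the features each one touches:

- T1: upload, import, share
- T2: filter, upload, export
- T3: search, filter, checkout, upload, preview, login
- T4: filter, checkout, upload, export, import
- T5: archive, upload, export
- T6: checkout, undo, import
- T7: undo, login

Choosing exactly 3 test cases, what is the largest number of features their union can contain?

Choosing T1, T3, T5 covers {search, archive, filter, checkout, upload, export, import, preview, login, share} — 10 features.
No choice of 3 test cases does better; here undo is left uncovered.

10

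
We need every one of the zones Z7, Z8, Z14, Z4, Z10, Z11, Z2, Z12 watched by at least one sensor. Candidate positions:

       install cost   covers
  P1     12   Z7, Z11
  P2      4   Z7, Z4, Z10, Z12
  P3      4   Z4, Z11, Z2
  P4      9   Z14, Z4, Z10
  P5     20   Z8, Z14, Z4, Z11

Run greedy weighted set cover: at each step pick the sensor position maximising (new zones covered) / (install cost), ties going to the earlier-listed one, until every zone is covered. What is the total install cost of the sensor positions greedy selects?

37

Pick 1: P2 adds 4 new (Z7, Z4, Z10, Z12) at install cost 4 (ratio 4/4).
Pick 2: P3 adds 2 new (Z11, Z2) at install cost 4 (ratio 2/4).
Pick 3: P4 adds 1 new (Z14) at install cost 9 (ratio 1/9).
Pick 4: P5 adds 1 new (Z8) at install cost 20 (ratio 1/20).
Greedy total install cost: 4 + 4 + 9 + 20 = 37. (The true optimum is 28, so greedy overshoots here.)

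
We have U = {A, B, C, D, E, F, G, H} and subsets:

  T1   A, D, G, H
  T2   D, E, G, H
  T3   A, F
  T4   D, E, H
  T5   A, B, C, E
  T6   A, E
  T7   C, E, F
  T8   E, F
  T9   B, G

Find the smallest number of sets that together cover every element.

3

T1, T3, T5 together cover {A, B, C, D, E, F, G, H} — every element.
No 2 of the 9 sets cover everything (all 36 pairs fall short), so 3 is minimum.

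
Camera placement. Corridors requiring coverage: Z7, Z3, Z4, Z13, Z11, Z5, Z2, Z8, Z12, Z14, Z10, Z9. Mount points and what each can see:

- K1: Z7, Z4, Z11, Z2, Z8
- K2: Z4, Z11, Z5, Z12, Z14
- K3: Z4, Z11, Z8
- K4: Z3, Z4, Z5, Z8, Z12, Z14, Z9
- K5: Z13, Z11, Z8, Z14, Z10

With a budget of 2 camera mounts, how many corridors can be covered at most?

10

Choosing K1, K4 covers {Z7, Z3, Z4, Z11, Z5, Z2, Z8, Z12, Z14, Z9} — 10 corridors.
No choice of 2 camera mounts does better; here Z13, Z10 are left uncovered.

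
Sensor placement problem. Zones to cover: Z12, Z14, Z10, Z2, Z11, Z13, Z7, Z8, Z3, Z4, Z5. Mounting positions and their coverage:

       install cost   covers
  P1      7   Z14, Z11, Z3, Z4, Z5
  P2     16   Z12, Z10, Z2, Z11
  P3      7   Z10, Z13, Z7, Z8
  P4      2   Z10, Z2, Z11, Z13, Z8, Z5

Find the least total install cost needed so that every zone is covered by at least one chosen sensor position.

30

P1, P2, P3 cover every zone at install cost 7 + 16 + 7 = 30.
Any cover uses at least 3 sensor positions; among all covering selections none totals below 30.
Greedy by coverage-per-install cost would pick P4, P1, P3, P2 for 32 — worse than the optimum 30.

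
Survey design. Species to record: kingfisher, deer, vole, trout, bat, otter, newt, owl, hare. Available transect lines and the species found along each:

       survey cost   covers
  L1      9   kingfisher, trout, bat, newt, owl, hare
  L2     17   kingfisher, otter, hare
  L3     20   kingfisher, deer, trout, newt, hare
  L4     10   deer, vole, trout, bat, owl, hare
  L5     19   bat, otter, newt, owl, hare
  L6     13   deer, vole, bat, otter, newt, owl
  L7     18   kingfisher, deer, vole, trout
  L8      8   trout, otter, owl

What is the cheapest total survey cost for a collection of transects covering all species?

L1, L6 cover every species at survey cost 9 + 13 = 22.
Any cover uses at least 2 transects; among all covering selections none totals below 22.

22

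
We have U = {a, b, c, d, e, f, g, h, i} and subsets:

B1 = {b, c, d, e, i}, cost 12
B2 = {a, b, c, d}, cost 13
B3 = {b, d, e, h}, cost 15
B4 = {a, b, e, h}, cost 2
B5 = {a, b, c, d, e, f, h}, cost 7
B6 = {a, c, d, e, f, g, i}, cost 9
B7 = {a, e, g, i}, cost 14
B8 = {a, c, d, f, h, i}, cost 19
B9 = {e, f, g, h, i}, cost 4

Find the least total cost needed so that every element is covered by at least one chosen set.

11

B4, B6 cover every element at cost 2 + 9 = 11.
Any cover uses at least 2 sets; among all covering selections none totals below 11.
Greedy by coverage-per-cost would pick B4, B9, B5 for 13 — worse than the optimum 11.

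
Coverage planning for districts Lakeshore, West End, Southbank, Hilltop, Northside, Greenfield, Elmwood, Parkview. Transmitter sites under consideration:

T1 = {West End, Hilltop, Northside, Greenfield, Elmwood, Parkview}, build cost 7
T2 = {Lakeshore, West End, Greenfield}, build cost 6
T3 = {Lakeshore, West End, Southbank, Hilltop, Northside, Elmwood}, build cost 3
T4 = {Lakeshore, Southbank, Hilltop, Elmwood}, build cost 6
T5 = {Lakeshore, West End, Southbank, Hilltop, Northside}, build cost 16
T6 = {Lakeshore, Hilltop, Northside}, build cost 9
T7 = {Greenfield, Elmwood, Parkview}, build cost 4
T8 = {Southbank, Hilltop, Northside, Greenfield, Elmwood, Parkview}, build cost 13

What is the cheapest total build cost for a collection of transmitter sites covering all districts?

T3, T7 cover every district at build cost 3 + 4 = 7.
Any cover uses at least 2 transmitter sites; among all covering selections none totals below 7.

7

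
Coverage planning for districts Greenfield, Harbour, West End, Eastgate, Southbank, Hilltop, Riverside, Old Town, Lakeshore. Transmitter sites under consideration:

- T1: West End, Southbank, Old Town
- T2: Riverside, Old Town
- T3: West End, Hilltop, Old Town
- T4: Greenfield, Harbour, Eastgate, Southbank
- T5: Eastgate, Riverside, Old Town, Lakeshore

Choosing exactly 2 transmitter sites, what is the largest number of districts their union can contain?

Choosing T3, T4 covers {Greenfield, Harbour, West End, Eastgate, Southbank, Hilltop, Old Town} — 7 districts.
No choice of 2 transmitter sites does better; here Riverside, Lakeshore are left uncovered.

7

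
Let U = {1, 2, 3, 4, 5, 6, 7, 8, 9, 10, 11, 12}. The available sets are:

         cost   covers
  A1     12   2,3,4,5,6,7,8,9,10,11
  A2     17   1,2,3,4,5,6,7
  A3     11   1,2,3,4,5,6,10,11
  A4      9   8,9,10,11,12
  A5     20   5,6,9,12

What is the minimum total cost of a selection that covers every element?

A2, A4 cover every element at cost 17 + 9 = 26.
Any cover uses at least 2 sets; among all covering selections none totals below 26.

26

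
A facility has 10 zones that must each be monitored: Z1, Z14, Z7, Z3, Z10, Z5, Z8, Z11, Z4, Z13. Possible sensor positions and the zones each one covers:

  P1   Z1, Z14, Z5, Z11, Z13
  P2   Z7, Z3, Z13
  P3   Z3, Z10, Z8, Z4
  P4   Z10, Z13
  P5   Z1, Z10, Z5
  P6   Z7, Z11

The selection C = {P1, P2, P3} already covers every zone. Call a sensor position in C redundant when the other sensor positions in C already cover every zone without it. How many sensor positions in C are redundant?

Drop P1: Z1, Z14, Z5, Z11 uncovered — not redundant.
Drop P2: Z7 uncovered — not redundant.
Drop P3: Z10, Z8, Z4 uncovered — not redundant.
None of the sensor positions in C is redundant.

0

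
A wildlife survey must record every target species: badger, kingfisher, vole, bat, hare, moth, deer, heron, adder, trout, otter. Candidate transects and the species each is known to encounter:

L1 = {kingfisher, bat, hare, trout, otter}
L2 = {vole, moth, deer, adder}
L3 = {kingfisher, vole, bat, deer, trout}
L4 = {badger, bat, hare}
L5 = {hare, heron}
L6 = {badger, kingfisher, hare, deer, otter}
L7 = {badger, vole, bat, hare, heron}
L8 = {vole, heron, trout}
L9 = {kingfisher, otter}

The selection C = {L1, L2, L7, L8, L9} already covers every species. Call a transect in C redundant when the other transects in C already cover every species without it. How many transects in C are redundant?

3

Drop L1: the rest still cover every species — redundant.
Drop L2: moth, deer, adder uncovered — not redundant.
Drop L7: badger uncovered — not redundant.
Drop L8: the rest still cover every species — redundant.
Drop L9: the rest still cover every species — redundant.
3 redundant: L1, L8, L9.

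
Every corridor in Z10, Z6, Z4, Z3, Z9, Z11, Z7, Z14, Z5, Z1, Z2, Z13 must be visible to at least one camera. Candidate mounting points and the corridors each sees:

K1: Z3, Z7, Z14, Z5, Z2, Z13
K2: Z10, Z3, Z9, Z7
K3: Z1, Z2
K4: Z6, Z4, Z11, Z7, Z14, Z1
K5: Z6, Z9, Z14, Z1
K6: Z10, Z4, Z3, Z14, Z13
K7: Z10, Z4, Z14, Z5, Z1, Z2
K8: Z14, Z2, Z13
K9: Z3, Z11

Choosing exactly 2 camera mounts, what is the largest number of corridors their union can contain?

10

Choosing K1, K4 covers {Z6, Z4, Z3, Z11, Z7, Z14, Z5, Z1, Z2, Z13} — 10 corridors.
No choice of 2 camera mounts does better; here Z10, Z9 are left uncovered.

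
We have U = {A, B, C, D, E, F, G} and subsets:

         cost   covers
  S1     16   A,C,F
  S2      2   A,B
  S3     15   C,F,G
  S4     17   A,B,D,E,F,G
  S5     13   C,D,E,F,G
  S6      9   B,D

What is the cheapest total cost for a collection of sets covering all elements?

15

S2, S5 cover every element at cost 2 + 13 = 15.
Any cover uses at least 2 sets; among all covering selections none totals below 15.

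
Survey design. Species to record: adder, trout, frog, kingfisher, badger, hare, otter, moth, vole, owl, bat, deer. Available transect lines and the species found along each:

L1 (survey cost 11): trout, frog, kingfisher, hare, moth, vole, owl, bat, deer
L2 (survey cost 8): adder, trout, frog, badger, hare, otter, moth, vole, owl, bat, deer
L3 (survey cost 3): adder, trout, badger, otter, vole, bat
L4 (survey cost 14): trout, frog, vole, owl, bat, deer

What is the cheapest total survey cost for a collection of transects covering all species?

14

L1, L3 cover every species at survey cost 11 + 3 = 14.
Any cover uses at least 2 transects; among all covering selections none totals below 14.
Greedy by coverage-per-survey cost would pick L3, L2, L1 for 22 — worse than the optimum 14.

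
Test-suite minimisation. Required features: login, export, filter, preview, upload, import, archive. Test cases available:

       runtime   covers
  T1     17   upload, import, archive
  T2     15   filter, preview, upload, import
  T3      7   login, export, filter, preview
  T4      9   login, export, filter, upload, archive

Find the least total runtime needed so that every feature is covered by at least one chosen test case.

24

T1, T3 cover every feature at runtime 17 + 7 = 24.
Any cover uses at least 2 test cases; among all covering selections none totals below 24.
Greedy by coverage-per-runtime would pick T3, T4, T2 for 31 — worse than the optimum 24.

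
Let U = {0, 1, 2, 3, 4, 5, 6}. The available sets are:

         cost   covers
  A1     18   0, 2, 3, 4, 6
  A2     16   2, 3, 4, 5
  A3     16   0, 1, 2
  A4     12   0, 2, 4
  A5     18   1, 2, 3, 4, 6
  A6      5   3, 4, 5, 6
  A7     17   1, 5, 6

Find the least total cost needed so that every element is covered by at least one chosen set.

21

A3, A6 cover every element at cost 16 + 5 = 21.
Any cover uses at least 2 sets; among all covering selections none totals below 21.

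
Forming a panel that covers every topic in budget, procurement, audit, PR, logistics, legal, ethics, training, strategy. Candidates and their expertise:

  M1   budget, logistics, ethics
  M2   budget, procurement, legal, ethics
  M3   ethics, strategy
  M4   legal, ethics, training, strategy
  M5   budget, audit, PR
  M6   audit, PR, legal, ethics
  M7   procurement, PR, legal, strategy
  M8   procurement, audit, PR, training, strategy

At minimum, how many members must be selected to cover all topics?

3

M1, M2, M8 together cover {budget, procurement, audit, PR, logistics, legal, ethics, training, strategy} — every topic.
No 2 of the 8 members cover everything (all 28 pairs fall short), so 3 is minimum.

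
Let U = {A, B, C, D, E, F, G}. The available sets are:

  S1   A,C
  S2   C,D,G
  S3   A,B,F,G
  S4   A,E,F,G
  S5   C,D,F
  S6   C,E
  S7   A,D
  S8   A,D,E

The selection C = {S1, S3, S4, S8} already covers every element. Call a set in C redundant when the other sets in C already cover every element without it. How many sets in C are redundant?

Drop S1: C uncovered — not redundant.
Drop S3: B uncovered — not redundant.
Drop S4: the rest still cover every element — redundant.
Drop S8: D uncovered — not redundant.
1 redundant: S4.

1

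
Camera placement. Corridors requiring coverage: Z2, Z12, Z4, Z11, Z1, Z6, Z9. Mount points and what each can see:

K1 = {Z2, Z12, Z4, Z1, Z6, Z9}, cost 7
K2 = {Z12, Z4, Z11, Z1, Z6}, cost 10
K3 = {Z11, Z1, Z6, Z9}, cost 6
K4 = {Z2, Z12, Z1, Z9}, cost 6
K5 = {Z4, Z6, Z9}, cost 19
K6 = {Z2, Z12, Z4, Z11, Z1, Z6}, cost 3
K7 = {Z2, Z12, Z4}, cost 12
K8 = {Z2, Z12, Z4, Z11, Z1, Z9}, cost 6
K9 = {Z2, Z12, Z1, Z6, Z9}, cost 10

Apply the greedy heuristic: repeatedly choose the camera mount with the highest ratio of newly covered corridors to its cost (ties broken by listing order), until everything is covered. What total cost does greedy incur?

9

Pick 1: K6 adds 6 new (Z2, Z12, Z4, Z11, Z1, Z6) at cost 3 (ratio 6/3).
Pick 2: K3 adds 1 new (Z9) at cost 6 (ratio 1/6).
Greedy total cost: 3 + 6 = 9.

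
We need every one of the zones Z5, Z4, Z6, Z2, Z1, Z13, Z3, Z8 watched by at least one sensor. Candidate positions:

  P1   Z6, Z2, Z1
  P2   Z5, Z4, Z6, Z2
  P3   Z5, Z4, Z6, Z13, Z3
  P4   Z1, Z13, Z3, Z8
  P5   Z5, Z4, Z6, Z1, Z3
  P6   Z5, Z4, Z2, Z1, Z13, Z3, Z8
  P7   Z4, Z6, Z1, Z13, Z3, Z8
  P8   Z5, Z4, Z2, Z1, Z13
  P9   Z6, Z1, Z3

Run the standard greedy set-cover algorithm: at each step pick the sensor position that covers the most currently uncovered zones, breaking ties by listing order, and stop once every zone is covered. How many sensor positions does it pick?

Pick 1: P6 covers 7 new zones (Z5, Z4, Z2, Z1, Z13, Z3, Z8).
Pick 2: P1 covers 1 new zones (Z6).
Greedy uses 2 sensor positions.

2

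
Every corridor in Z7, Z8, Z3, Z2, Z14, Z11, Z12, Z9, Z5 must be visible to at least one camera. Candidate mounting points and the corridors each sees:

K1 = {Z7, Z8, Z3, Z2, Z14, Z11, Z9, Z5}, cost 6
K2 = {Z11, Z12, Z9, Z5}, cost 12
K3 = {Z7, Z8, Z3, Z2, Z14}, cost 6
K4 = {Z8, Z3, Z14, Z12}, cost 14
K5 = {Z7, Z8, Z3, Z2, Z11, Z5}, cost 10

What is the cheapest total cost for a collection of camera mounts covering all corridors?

18

K1, K2 cover every corridor at cost 6 + 12 = 18.
Any cover uses at least 2 camera mounts; among all covering selections none totals below 18.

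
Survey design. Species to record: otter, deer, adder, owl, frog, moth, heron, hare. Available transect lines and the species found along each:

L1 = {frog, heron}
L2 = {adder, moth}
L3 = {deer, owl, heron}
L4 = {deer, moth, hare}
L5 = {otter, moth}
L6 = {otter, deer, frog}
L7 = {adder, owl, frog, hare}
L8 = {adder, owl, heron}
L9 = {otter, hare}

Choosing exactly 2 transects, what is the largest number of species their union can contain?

6

Choosing L3, L7 covers {deer, adder, owl, frog, heron, hare} — 6 species.
No choice of 2 transects does better; here otter, moth are left uncovered.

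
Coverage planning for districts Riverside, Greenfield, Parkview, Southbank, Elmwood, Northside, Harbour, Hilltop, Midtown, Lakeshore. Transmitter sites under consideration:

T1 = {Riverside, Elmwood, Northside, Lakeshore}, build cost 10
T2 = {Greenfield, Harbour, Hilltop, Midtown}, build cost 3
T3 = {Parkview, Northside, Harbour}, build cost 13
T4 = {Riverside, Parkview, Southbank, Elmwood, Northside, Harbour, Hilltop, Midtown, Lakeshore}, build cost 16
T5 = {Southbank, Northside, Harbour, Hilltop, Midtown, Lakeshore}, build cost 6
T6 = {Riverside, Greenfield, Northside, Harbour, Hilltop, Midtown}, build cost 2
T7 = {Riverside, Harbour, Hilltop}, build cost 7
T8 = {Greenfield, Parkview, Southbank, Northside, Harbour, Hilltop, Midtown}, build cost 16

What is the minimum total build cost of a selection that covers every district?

T4, T6 cover every district at build cost 16 + 2 = 18.
Any cover uses at least 2 transmitter sites; among all covering selections none totals below 18.
Greedy by coverage-per-build cost would pick T6, T5, T4 for 24 — worse than the optimum 18.

18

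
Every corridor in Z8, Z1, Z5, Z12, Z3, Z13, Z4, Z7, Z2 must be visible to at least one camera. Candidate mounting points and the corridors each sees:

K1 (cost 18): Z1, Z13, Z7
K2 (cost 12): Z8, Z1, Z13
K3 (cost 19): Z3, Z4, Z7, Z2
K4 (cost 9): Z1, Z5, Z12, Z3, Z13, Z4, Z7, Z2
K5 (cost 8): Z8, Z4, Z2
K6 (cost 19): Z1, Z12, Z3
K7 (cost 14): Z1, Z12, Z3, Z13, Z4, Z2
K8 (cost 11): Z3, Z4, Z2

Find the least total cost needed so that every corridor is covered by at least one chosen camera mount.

17

K4, K5 cover every corridor at cost 9 + 8 = 17.
Any cover uses at least 2 camera mounts; among all covering selections none totals below 17.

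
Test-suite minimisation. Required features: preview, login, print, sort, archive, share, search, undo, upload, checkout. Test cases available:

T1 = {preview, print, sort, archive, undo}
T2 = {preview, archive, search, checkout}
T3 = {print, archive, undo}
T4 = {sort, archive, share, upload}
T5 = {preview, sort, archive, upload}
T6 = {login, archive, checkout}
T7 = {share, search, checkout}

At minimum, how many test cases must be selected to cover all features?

T1, T2, T4, T6 together cover {preview, login, print, sort, archive, share, search, undo, upload, checkout} — every feature.
No 3 of the 7 test cases cover everything (all 35 triples fall short), so 4 is minimum.

4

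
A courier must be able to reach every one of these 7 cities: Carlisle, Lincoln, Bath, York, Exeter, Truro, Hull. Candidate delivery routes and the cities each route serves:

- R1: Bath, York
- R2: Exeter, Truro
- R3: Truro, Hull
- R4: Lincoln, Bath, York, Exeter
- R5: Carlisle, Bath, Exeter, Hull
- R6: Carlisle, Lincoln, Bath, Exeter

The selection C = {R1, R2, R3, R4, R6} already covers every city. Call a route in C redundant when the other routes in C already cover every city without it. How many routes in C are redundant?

Drop R1: the rest still cover every city — redundant.
Drop R2: the rest still cover every city — redundant.
Drop R3: Hull uncovered — not redundant.
Drop R4: the rest still cover every city — redundant.
Drop R6: Carlisle uncovered — not redundant.
3 redundant: R1, R2, R4.

3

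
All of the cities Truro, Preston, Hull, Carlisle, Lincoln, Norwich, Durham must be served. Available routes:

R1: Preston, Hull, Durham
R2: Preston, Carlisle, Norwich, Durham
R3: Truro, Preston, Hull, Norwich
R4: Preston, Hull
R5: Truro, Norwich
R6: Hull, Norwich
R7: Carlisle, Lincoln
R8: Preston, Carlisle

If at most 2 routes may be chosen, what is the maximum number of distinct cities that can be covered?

6

Choosing R2, R3 covers {Truro, Preston, Hull, Carlisle, Norwich, Durham} — 6 cities.
No choice of 2 routes does better; here Lincoln is left uncovered.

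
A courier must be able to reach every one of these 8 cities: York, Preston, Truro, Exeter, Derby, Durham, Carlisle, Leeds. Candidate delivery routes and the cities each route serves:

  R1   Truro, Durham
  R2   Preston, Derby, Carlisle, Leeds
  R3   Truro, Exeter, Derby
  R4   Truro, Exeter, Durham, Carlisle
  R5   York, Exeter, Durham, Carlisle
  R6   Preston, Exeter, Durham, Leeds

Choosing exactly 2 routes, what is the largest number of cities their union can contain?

7

Choosing R2, R4 covers {Preston, Truro, Exeter, Derby, Durham, Carlisle, Leeds} — 7 cities.
No choice of 2 routes does better; here York is left uncovered.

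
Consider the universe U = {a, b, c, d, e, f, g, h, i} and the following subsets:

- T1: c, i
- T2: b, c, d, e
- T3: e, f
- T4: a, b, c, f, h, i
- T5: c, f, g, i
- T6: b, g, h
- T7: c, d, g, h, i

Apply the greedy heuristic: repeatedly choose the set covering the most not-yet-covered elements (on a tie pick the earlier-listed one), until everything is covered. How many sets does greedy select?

3

Pick 1: T4 covers 6 new elements (a, b, c, f, h, i).
Pick 2: T2 covers 2 new elements (d, e).
Pick 3: T5 covers 1 new elements (g).
Greedy uses 3 sets.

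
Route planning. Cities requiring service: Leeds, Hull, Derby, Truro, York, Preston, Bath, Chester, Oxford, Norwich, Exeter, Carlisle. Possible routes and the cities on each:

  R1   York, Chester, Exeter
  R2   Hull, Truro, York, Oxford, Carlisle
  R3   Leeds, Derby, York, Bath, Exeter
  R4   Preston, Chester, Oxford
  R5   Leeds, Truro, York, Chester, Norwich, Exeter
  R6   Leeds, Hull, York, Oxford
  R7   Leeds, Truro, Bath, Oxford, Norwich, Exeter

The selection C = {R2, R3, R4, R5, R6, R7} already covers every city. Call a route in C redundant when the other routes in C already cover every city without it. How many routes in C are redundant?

Drop R2: Carlisle uncovered — not redundant.
Drop R3: Derby uncovered — not redundant.
Drop R4: Preston uncovered — not redundant.
Drop R5: the rest still cover every city — redundant.
Drop R6: the rest still cover every city — redundant.
Drop R7: the rest still cover every city — redundant.
3 redundant: R5, R6, R7.

3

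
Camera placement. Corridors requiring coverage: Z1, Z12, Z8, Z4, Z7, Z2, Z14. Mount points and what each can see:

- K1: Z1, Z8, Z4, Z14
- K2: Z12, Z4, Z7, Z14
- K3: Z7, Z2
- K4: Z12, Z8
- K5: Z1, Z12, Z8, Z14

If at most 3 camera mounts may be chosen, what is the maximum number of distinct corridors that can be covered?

7

Choosing K1, K2, K3 covers {Z1, Z12, Z8, Z4, Z7, Z2, Z14} — 7 corridors.
That is all 7 corridors.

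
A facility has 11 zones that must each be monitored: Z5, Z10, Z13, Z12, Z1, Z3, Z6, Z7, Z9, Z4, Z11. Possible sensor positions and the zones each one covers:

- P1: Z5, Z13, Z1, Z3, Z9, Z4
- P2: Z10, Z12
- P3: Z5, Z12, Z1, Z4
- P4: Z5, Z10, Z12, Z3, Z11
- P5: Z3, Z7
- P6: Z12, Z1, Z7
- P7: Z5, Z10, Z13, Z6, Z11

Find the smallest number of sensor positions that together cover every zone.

3

P1, P6, P7 together cover {Z5, Z10, Z13, Z12, Z1, Z3, Z6, Z7, Z9, Z4, Z11} — every zone.
No 2 of the 7 sensor positions cover everything (all 21 pairs fall short), so 3 is minimum.
Greedy (largest uncovered first) would take P1, P4, P5, P7 — 4 sensor positions — but 3 suffice.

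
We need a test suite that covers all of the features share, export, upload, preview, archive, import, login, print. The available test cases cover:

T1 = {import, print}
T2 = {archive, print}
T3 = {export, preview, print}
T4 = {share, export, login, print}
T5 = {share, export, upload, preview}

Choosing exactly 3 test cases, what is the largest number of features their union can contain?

Choosing T1, T2, T5 covers {share, export, upload, preview, archive, import, print} — 7 features.
No choice of 3 test cases does better; here login is left uncovered.

7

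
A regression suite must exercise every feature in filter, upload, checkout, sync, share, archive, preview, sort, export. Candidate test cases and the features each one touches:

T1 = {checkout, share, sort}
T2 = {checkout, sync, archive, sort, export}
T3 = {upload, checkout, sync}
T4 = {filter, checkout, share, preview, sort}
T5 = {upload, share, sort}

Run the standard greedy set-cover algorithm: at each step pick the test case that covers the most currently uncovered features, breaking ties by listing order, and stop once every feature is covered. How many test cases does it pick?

Pick 1: T2 covers 5 new features (checkout, sync, archive, sort, export).
Pick 2: T4 covers 3 new features (filter, share, preview).
Pick 3: T3 covers 1 new features (upload).
Greedy uses 3 test cases.

3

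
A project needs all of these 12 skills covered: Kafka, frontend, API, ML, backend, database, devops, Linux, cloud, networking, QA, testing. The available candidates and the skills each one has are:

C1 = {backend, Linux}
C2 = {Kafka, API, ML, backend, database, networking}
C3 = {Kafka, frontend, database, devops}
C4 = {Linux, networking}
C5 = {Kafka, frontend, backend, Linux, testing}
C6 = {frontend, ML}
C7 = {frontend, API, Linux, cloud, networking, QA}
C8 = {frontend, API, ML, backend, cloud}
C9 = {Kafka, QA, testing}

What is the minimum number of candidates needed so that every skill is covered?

4

C2, C3, C5, C7 together cover {Kafka, frontend, API, ML, backend, database, devops, Linux, cloud, networking, QA, testing} — every skill.
No 3 of the 9 candidates cover everything (all 84 triples fall short), so 4 is minimum.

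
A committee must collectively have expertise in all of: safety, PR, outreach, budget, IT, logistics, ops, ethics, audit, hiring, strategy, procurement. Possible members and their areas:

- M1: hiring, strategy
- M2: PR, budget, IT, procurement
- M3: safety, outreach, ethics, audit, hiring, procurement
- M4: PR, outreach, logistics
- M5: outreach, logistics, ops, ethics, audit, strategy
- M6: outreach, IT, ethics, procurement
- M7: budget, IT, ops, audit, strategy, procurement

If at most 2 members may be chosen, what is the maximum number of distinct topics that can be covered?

Choosing M2, M5 covers {PR, outreach, budget, IT, logistics, ops, ethics, audit, strategy, procurement} — 10 topics.
No choice of 2 members does better; here safety, hiring are left uncovered.

10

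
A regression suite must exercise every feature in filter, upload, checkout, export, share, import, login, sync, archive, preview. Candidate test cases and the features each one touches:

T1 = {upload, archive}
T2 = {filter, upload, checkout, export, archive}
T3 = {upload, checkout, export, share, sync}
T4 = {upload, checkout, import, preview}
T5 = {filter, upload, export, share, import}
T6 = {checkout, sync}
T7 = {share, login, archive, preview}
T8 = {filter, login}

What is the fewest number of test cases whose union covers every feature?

3

T3, T5, T7 together cover {filter, upload, checkout, export, share, import, login, sync, archive, preview} — every feature.
No 2 of the 8 test cases cover everything (all 28 pairs fall short), so 3 is minimum.
Greedy (largest uncovered first) would take T2, T7, T3, T4 — 4 test cases — but 3 suffice.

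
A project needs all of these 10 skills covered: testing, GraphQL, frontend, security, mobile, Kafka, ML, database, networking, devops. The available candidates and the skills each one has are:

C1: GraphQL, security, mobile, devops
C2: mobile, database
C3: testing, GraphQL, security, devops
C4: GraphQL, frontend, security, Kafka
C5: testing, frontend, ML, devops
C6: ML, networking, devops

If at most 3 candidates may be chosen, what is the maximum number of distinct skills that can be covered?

Choosing C2, C4, C5 covers {testing, GraphQL, frontend, security, mobile, Kafka, ML, database, devops} — 9 skills.
No choice of 3 candidates does better; here networking is left uncovered.

9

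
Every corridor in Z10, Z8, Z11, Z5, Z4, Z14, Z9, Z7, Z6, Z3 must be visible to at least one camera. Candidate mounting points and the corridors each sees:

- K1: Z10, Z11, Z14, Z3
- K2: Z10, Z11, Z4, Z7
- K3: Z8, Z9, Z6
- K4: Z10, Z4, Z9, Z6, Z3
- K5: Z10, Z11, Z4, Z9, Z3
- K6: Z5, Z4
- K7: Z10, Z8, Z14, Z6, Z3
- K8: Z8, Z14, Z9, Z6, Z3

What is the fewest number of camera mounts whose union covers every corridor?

3

K2, K6, K8 together cover {Z10, Z8, Z11, Z5, Z4, Z14, Z9, Z7, Z6, Z3} — every corridor.
No 2 of the 8 camera mounts cover everything (all 28 pairs fall short), so 3 is minimum.
Greedy (largest uncovered first) would take K4, K1, K2, K3, K6 — 5 camera mounts — but 3 suffice.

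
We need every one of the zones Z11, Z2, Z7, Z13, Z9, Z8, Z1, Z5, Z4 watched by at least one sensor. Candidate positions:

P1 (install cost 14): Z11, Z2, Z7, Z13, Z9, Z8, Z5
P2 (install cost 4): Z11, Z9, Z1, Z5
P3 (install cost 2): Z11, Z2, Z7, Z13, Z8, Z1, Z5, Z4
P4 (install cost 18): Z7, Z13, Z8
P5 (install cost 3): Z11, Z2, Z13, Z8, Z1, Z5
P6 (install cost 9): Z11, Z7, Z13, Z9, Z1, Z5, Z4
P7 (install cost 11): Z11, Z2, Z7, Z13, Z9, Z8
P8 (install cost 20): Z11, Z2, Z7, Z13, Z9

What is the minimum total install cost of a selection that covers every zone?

P2, P3 cover every zone at install cost 4 + 2 = 6.
Any cover uses at least 2 sensor positions; among all covering selections none totals below 6.

6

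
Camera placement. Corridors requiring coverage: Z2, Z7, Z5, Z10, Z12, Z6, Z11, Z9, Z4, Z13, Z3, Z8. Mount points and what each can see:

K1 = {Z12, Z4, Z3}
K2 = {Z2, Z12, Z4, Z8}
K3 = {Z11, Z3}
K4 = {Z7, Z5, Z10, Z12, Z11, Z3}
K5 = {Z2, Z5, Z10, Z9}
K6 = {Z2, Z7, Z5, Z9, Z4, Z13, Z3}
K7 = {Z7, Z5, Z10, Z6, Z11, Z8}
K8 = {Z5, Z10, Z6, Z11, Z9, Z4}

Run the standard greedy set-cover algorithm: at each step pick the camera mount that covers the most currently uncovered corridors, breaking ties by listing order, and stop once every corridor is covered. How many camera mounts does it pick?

3

Pick 1: K6 covers 7 new corridors (Z2, Z7, Z5, Z9, Z4, Z13, Z3).
Pick 2: K7 covers 4 new corridors (Z10, Z6, Z11, Z8).
Pick 3: K1 covers 1 new corridors (Z12).
Greedy uses 3 camera mounts.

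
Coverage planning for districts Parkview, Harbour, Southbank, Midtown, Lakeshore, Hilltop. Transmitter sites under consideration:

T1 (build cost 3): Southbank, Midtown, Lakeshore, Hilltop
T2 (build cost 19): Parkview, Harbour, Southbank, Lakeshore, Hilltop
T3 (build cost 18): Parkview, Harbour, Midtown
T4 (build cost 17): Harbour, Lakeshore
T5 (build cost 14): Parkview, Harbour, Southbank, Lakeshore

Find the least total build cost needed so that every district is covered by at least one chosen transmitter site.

T1, T5 cover every district at build cost 3 + 14 = 17.
Any cover uses at least 2 transmitter sites; among all covering selections none totals below 17.

17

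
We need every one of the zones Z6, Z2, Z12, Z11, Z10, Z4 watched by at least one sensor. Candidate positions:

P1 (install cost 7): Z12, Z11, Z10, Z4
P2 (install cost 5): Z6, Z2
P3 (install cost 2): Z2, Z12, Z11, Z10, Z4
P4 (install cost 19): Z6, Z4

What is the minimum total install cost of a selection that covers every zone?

P2, P3 cover every zone at install cost 5 + 2 = 7.
Any cover uses at least 2 sensor positions; among all covering selections none totals below 7.

7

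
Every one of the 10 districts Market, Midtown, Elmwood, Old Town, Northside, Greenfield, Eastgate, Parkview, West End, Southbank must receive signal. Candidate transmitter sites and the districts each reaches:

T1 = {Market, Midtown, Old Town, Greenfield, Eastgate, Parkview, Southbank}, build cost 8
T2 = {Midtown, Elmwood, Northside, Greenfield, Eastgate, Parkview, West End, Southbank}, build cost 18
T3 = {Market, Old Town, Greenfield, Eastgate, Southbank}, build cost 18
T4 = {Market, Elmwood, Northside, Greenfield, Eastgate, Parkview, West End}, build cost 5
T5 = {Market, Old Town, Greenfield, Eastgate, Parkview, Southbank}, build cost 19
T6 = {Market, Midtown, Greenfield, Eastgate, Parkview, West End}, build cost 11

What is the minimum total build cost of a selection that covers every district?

13

T1, T4 cover every district at build cost 8 + 5 = 13.
Any cover uses at least 2 transmitter sites; among all covering selections none totals below 13.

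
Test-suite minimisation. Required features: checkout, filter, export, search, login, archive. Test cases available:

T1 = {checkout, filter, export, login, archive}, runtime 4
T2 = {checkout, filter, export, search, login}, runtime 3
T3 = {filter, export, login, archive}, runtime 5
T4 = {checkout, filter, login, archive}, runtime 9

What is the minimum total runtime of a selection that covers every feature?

7

T1, T2 cover every feature at runtime 4 + 3 = 7.
Any cover uses at least 2 test cases; among all covering selections none totals below 7.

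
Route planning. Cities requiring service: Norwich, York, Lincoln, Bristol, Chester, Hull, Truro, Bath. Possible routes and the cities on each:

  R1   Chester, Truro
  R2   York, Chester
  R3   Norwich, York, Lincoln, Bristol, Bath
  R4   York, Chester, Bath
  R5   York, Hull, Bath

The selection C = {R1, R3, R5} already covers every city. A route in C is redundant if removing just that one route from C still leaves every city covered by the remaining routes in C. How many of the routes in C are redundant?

0

Drop R1: Chester, Truro uncovered — not redundant.
Drop R3: Norwich, Lincoln, Bristol uncovered — not redundant.
Drop R5: Hull uncovered — not redundant.
None of the routes in C is redundant.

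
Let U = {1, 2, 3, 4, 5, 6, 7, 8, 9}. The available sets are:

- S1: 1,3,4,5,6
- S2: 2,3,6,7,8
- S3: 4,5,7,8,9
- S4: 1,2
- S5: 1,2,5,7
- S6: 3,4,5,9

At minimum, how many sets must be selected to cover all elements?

3

S1, S2, S3 together cover {1, 2, 3, 4, 5, 6, 7, 8, 9} — every element.
No 2 of the 6 sets cover everything (all 15 pairs fall short), so 3 is minimum.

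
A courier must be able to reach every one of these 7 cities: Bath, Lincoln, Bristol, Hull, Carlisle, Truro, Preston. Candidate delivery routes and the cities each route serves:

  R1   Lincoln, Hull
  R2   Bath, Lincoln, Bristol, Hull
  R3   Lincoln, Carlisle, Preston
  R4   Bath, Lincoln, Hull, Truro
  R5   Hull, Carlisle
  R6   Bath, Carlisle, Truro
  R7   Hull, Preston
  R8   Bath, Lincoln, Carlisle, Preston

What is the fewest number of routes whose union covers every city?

3

R2, R3, R4 together cover {Bath, Lincoln, Bristol, Hull, Carlisle, Truro, Preston} — every city.
No 2 of the 8 routes cover everything (all 28 pairs fall short), so 3 is minimum.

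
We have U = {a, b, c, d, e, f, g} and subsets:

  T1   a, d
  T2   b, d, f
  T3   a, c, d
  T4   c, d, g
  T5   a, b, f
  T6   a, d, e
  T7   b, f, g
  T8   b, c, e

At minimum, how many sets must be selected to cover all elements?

T1, T7, T8 together cover {a, b, c, d, e, f, g} — every element.
No 2 of the 8 sets cover everything (all 28 pairs fall short), so 3 is minimum.
Greedy (largest uncovered first) would take T2, T3, T4, T6 — 4 sets — but 3 suffice.

3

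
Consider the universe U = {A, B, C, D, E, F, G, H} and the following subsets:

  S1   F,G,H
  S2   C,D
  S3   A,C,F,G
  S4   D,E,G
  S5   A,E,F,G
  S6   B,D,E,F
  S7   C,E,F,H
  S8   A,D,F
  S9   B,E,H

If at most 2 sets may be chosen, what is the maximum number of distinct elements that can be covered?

7

Choosing S3, S6 covers {A, B, C, D, E, F, G} — 7 elements.
No choice of 2 sets does better; here H is left uncovered.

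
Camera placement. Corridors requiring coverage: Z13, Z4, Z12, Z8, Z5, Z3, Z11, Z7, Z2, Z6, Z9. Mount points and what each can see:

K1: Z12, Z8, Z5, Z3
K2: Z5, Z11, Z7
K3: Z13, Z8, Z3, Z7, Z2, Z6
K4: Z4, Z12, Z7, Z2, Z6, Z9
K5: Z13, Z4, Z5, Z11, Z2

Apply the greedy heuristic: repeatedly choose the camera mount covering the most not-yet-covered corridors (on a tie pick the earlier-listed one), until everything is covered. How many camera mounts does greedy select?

Pick 1: K3 covers 6 new corridors (Z13, Z8, Z3, Z7, Z2, Z6).
Pick 2: K4 covers 3 new corridors (Z4, Z12, Z9).
Pick 3: K2 covers 2 new corridors (Z5, Z11).
Greedy uses 3 camera mounts.

3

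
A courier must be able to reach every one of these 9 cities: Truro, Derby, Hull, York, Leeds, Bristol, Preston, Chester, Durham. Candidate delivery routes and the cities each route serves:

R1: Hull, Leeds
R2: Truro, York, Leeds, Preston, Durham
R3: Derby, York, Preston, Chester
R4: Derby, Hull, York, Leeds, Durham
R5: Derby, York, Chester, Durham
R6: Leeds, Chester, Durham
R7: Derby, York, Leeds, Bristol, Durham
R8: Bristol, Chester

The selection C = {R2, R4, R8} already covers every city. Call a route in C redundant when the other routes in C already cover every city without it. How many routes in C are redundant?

0

Drop R2: Truro, Preston uncovered — not redundant.
Drop R4: Derby, Hull uncovered — not redundant.
Drop R8: Bristol, Chester uncovered — not redundant.
None of the routes in C is redundant.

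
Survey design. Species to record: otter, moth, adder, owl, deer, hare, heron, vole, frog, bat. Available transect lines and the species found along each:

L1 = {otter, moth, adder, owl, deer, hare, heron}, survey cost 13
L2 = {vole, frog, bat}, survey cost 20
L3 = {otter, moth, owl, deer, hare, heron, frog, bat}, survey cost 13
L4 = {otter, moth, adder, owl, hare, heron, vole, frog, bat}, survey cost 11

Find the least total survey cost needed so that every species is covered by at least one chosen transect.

24

L1, L4 cover every species at survey cost 13 + 11 = 24.
Any cover uses at least 2 transects; among all covering selections none totals below 24.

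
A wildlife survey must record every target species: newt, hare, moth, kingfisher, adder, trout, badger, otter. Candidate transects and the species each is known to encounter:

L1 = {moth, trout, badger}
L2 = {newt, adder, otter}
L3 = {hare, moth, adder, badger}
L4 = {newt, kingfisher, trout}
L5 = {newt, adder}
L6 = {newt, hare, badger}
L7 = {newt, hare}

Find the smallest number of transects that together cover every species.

L2, L3, L4 together cover {newt, hare, moth, kingfisher, adder, trout, badger, otter} — every species.
No 2 of the 7 transects cover everything (all 21 pairs fall short), so 3 is minimum.

3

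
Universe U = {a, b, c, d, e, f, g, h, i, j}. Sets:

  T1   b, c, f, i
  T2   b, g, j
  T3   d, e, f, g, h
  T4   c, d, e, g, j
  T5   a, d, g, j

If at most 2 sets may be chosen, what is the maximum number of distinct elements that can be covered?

Choosing T1, T3 covers {b, c, d, e, f, g, h, i} — 8 elements.
No choice of 2 sets does better; here a, j are left uncovered.

8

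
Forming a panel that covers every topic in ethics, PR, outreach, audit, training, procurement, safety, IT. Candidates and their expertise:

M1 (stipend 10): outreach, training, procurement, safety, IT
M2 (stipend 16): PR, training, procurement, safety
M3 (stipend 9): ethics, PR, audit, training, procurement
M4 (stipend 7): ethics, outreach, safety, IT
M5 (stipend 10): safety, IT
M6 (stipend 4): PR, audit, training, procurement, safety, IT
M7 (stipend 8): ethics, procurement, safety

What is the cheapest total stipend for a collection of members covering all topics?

11

M4, M6 cover every topic at stipend 7 + 4 = 11.
Any cover uses at least 2 members; among all covering selections none totals below 11.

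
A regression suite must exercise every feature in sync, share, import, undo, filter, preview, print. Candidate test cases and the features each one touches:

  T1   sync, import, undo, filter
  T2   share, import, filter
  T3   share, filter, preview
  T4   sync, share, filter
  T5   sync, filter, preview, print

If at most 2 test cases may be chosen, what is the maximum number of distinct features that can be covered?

Choosing T1, T3 covers {sync, share, import, undo, filter, preview} — 6 features.
No choice of 2 test cases does better; here print is left uncovered.

6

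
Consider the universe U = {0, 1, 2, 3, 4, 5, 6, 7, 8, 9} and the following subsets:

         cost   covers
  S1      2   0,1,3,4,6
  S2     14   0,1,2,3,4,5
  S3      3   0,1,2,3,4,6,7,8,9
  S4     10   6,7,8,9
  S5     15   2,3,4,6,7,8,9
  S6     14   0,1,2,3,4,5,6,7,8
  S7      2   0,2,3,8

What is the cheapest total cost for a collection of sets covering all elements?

S2, S3 cover every element at cost 14 + 3 = 17.
Any cover uses at least 2 sets; among all covering selections none totals below 17.

17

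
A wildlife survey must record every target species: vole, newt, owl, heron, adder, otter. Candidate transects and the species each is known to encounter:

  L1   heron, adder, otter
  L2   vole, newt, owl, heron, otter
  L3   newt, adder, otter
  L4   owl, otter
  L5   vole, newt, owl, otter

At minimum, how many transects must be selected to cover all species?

L1, L2 together cover {vole, newt, owl, heron, adder, otter} — every species.
No single transect contains all 6 species, so 2 is optimal.

2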